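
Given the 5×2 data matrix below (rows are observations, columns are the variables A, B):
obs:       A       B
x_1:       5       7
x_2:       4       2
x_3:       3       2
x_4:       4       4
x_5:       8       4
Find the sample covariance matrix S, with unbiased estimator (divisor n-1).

Step 1 — column means:
  mean(A) = (5 + 4 + 3 + 4 + 8) / 5 = 24/5 = 4.8
  mean(B) = (7 + 2 + 2 + 4 + 4) / 5 = 19/5 = 3.8

Step 2 — sample covariance S[i,j] = (1/(n-1)) · Σ_k (x_{k,i} - mean_i) · (x_{k,j} - mean_j), with n-1 = 4.
  S[A,A] = ((0.2)·(0.2) + (-0.8)·(-0.8) + (-1.8)·(-1.8) + (-0.8)·(-0.8) + (3.2)·(3.2)) / 4 = 14.8/4 = 3.7
  S[A,B] = ((0.2)·(3.2) + (-0.8)·(-1.8) + (-1.8)·(-1.8) + (-0.8)·(0.2) + (3.2)·(0.2)) / 4 = 5.8/4 = 1.45
  S[B,B] = ((3.2)·(3.2) + (-1.8)·(-1.8) + (-1.8)·(-1.8) + (0.2)·(0.2) + (0.2)·(0.2)) / 4 = 16.8/4 = 4.2

S is symmetric (S[j,i] = S[i,j]). Assembling:

S = [[3.7, 1.45],
 [1.45, 4.2]]


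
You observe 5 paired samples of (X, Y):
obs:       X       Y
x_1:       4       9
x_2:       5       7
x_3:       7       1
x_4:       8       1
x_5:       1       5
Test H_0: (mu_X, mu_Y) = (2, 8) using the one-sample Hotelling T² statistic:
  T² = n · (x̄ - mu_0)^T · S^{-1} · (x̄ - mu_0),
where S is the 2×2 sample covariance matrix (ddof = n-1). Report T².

Step 1 — sample mean vector:
  mean(X) = (4 + 5 + 7 + 8 + 1) / 5 = 25/5 = 5
  mean(Y) = (9 + 7 + 1 + 1 + 5) / 5 = 23/5 = 4.6
  x̄ = (5, 4.6),  deviation x̄ - mu_0 = (5, 4.6) - (2, 8) = (3, -3.4).

Step 2 — sample covariance matrix, S[i,j] = (1/(n-1)) · Σ_k (x_{k,i} - mean_i) · (x_{k,j} - mean_j), divisor n-1 = 4:
  S[X,X] = ((-1)·(-1) + (0)·(0) + (2)·(2) + (3)·(3) + (-4)·(-4)) / 4 = 30/4 = 7.5
  S[X,Y] = ((-1)·(4.4) + (0)·(2.4) + (2)·(-3.6) + (3)·(-3.6) + (-4)·(0.4)) / 4 = -24/4 = -6
  S[Y,Y] = ((4.4)·(4.4) + (2.4)·(2.4) + (-3.6)·(-3.6) + (-3.6)·(-3.6) + (0.4)·(0.4)) / 4 = 51.2/4 = 12.8
  S = [[7.5, -6],
 [-6, 12.8]].

Step 3 — invert S. det(S) = 7.5·12.8 - (-6)² = 60.
  S^{-1} = (1/det) · [[d, -b], [-b, a]] = [[0.2133, 0.1],
 [0.1, 0.125]].

Step 4 — quadratic form (x̄ - mu_0)^T · S^{-1} · (x̄ - mu_0):
  S^{-1} · (x̄ - mu_0) = (0.3, -0.125),
  (x̄ - mu_0)^T · [...] = (3)·(0.3) + (-3.4)·(-0.125) = 1.325.

Step 5 — scale by n: T² = 5 · 1.325 = 6.625.

T² ≈ 6.625


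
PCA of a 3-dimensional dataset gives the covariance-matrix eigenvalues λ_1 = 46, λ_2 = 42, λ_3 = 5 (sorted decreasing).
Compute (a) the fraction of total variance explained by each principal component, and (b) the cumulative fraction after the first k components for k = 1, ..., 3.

Step 1 — total variance = trace(Sigma) = Σ λ_i = 46 + 42 + 5 = 93.

Step 2 — fraction explained by component i = λ_i / Σ λ:
  PC1: 46/93 = 0.4946
  PC2: 42/93 = 0.4516
  PC3: 5/93 = 0.0538

Step 3 — cumulative fraction after k components = (λ_1 + ... + λ_k) / Σ λ:
  k = 1: 46/93 = 0.4946
  k = 2: (46 + 42)/93 = 88/93 = 0.9462
  k = 3: (46 + 42 + 5)/93 = 93/93 = 1

Summary (fraction, with percent):

explained: PC1 0.4946 (49.46%), PC2 0.4516 (45.16%), PC3 0.0538 (5.38%);  cumulative: 0.4946, 0.9462, 1


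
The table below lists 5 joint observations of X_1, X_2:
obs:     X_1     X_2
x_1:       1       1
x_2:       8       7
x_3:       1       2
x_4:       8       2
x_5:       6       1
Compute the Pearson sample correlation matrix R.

Step 1 — column means:
  mean(X_1) = (1 + 8 + 1 + 8 + 6) / 5 = 24/5 = 4.8
  mean(X_2) = (1 + 7 + 2 + 2 + 1) / 5 = 13/5 = 2.6

Step 2 — sample variances and covariances s[i,j] = (1/(n-1)) · Σ_k (x_{k,i} - mean_i) · (x_{k,j} - mean_j), with n-1 = 4:
  s[X_1,X_1] = ((-3.8)·(-3.8) + (3.2)·(3.2) + (-3.8)·(-3.8) + (3.2)·(3.2) + (1.2)·(1.2)) / 4 = 50.8/4 = 12.7
  s[X_1,X_2] = ((-3.8)·(-1.6) + (3.2)·(4.4) + (-3.8)·(-0.6) + (3.2)·(-0.6) + (1.2)·(-1.6)) / 4 = 18.6/4 = 4.65
  s[X_2,X_2] = ((-1.6)·(-1.6) + (4.4)·(4.4) + (-0.6)·(-0.6) + (-0.6)·(-0.6) + (-1.6)·(-1.6)) / 4 = 25.2/4 = 6.3
  Sample standard deviations s_i = √(s[i,i]):
  s(X_1) = √(12.7) = 3.5637
  s(X_2) = √(6.3) = 2.51

Step 3 — r_{ij} = s_{ij} / (s_i · s_j):
  r[X_1,X_1] = 1 (diagonal).
  r[X_1,X_2] = 4.65 / (3.5637 · 2.51) = 4.65 / 8.9448 = 0.5199
  r[X_2,X_2] = 1 (diagonal).

R is symmetric with unit diagonal. Assembling:

R = [[1, 0.5199],
 [0.5199, 1]]


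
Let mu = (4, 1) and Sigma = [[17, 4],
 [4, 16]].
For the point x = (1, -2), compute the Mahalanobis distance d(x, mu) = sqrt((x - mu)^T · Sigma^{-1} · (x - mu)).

Step 1 — centre the observation: (x - mu) = (-3, -3).

Step 2 — invert Sigma. det(Sigma) = 17·16 - (4)² = 256.
  Sigma^{-1} = (1/det) · [[d, -b], [-b, a]] = [[0.0625, -0.0156],
 [-0.0156, 0.0664]].

Step 3 — form the quadratic (x - mu)^T · Sigma^{-1} · (x - mu):
  Sigma^{-1} · (x - mu) = (-0.1406, -0.1523).
  (x - mu)^T · [Sigma^{-1} · (x - mu)] = (-3)·(-0.1406) + (-3)·(-0.1523) = 0.8789.

Step 4 — take square root: d = √(0.8789) ≈ 0.9375.

d(x, mu) = √(0.8789) ≈ 0.9375


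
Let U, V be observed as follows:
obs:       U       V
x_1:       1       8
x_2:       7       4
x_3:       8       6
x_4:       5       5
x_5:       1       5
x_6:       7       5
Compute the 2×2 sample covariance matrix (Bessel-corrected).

Step 1 — column means:
  mean(U) = (1 + 7 + 8 + 5 + 1 + 7) / 6 = 29/6 = 4.8333
  mean(V) = (8 + 4 + 6 + 5 + 5 + 5) / 6 = 33/6 = 5.5

Step 2 — sample covariance S[i,j] = (1/(n-1)) · Σ_k (x_{k,i} - mean_i) · (x_{k,j} - mean_j), with n-1 = 5.
  S[U,U] = ((-3.8333)·(-3.8333) + (2.1667)·(2.1667) + (3.1667)·(3.1667) + (0.1667)·(0.1667) + (-3.8333)·(-3.8333) + (2.1667)·(2.1667)) / 5 = 48.8333/5 = 9.7667
  S[U,V] = ((-3.8333)·(2.5) + (2.1667)·(-1.5) + (3.1667)·(0.5) + (0.1667)·(-0.5) + (-3.8333)·(-0.5) + (2.1667)·(-0.5)) / 5 = -10.5/5 = -2.1
  S[V,V] = ((2.5)·(2.5) + (-1.5)·(-1.5) + (0.5)·(0.5) + (-0.5)·(-0.5) + (-0.5)·(-0.5) + (-0.5)·(-0.5)) / 5 = 9.5/5 = 1.9

S is symmetric (S[j,i] = S[i,j]). Assembling:

S = [[9.7667, -2.1],
 [-2.1, 1.9]]


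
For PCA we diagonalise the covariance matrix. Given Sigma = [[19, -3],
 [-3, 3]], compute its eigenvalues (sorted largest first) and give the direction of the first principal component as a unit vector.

Step 1 — characteristic polynomial of 2×2 Sigma:
  det(Sigma - λI) = λ² - trace · λ + det = 0.
  trace = 19 + 3 = 22, det = 19·3 - (-3)² = 48.
Step 2 — discriminant:
  Δ = trace² - 4·det = 484 - 192 = 292.
Step 3 — eigenvalues:
  λ = (trace ± √Δ)/2 = (22 ± 17.088)/2,
  λ_1 = 19.544,  λ_2 = 2.456.

Step 4 — unit eigenvector for λ_1: solve (Sigma - λ_1 I)v = 0. First row:
  (19 - 19.544)·v_x + (-3)·v_y = 0, i.e. (-0.544)·v_x + (-3)·v_y = 0,
  so v ∝ (b, λ_1 - a) = (-3, 0.544); multiply by -1 so the first entry is positive: u = (3, -0.544).
  ||u|| = √((3)² + (-0.544)²) = √(9.2959) ≈ 3.0489,
  v_1 = u/||u|| ≈ (0.984, -0.1784) (||v_1|| = 1).

λ_1 = 19.544,  λ_2 = 2.456;  v_1 ≈ (0.984, -0.1784)


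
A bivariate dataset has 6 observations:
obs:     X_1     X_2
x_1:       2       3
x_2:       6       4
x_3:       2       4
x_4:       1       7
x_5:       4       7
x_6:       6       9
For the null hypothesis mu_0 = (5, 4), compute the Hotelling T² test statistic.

Step 1 — sample mean vector:
  mean(X_1) = (2 + 6 + 2 + 1 + 4 + 6) / 6 = 21/6 = 3.5
  mean(X_2) = (3 + 4 + 4 + 7 + 7 + 9) / 6 = 34/6 = 5.6667
  x̄ = (3.5, 5.6667),  deviation x̄ - mu_0 = (3.5, 5.6667) - (5, 4) = (-1.5, 1.6667).

Step 2 — sample covariance matrix, S[i,j] = (1/(n-1)) · Σ_k (x_{k,i} - mean_i) · (x_{k,j} - mean_j), divisor n-1 = 5:
  S[X_1,X_1] = ((-1.5)·(-1.5) + (2.5)·(2.5) + (-1.5)·(-1.5) + (-2.5)·(-2.5) + (0.5)·(0.5) + (2.5)·(2.5)) / 5 = 23.5/5 = 4.7
  S[X_1,X_2] = ((-1.5)·(-2.6667) + (2.5)·(-1.6667) + (-1.5)·(-1.6667) + (-2.5)·(1.3333) + (0.5)·(1.3333) + (2.5)·(3.3333)) / 5 = 8/5 = 1.6
  S[X_2,X_2] = ((-2.6667)·(-2.6667) + (-1.6667)·(-1.6667) + (-1.6667)·(-1.6667) + (1.3333)·(1.3333) + (1.3333)·(1.3333) + (3.3333)·(3.3333)) / 5 = 27.3333/5 = 5.4667
  S = [[4.7, 1.6],
 [1.6, 5.4667]].

Step 3 — invert S. det(S) = 4.7·5.4667 - (1.6)² = 23.1333.
  S^{-1} = (1/det) · [[d, -b], [-b, a]] = [[0.2363, -0.0692],
 [-0.0692, 0.2032]].

Step 4 — quadratic form (x̄ - mu_0)^T · S^{-1} · (x̄ - mu_0):
  S^{-1} · (x̄ - mu_0) = (-0.4697, 0.4424),
  (x̄ - mu_0)^T · [...] = (-1.5)·(-0.4697) + (1.6667)·(0.4424) = 1.4419.

Step 5 — scale by n: T² = 6 · 1.4419 = 8.6513.

T² ≈ 8.6513


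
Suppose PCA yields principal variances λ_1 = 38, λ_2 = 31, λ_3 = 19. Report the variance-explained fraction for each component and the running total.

Step 1 — total variance = trace(Sigma) = Σ λ_i = 38 + 31 + 19 = 88.

Step 2 — fraction explained by component i = λ_i / Σ λ:
  PC1: 38/88 = 0.4318
  PC2: 31/88 = 0.3523
  PC3: 19/88 = 0.2159

Step 3 — cumulative fraction after k components = (λ_1 + ... + λ_k) / Σ λ:
  k = 1: 38/88 = 0.4318
  k = 2: (38 + 31)/88 = 69/88 = 0.7841
  k = 3: (38 + 31 + 19)/88 = 88/88 = 1

Summary (fraction, with percent):

explained: PC1 0.4318 (43.18%), PC2 0.3523 (35.23%), PC3 0.2159 (21.59%);  cumulative: 0.4318, 0.7841, 1


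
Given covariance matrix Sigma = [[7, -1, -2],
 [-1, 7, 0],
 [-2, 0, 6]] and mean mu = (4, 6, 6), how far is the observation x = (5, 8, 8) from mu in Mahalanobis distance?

Step 1 — centre the observation: (x - mu) = (1, 2, 2).

Step 2 — invert Sigma (cofactor / det for 3×3, or solve directly):
  Sigma^{-1} = [[0.1615, 0.0231, 0.0538],
 [0.0231, 0.1462, 0.0077],
 [0.0538, 0.0077, 0.1846]].

Step 3 — form the quadratic (x - mu)^T · Sigma^{-1} · (x - mu):
  Sigma^{-1} · (x - mu) = (0.3154, 0.3308, 0.4385).
  (x - mu)^T · [Sigma^{-1} · (x - mu)] = (1)·(0.3154) + (2)·(0.3308) + (2)·(0.4385) = 1.8538.

Step 4 — take square root: d = √(1.8538) ≈ 1.3616.

d(x, mu) = √(1.8538) ≈ 1.3616


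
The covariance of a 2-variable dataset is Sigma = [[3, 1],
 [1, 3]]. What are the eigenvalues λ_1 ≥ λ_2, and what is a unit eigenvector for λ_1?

Step 1 — characteristic polynomial of 2×2 Sigma:
  det(Sigma - λI) = λ² - trace · λ + det = 0.
  trace = 3 + 3 = 6, det = 3·3 - (1)² = 8.
Step 2 — discriminant:
  Δ = trace² - 4·det = 36 - 32 = 4.
Step 3 — eigenvalues:
  λ = (trace ± √Δ)/2 = (6 ± 2)/2,
  λ_1 = 4,  λ_2 = 2.

Step 4 — unit eigenvector for λ_1: solve (Sigma - λ_1 I)v = 0. First row:
  (3 - 4)·v_x + (1)·v_y = 0, i.e. (-1)·v_x + (1)·v_y = 0,
  so v ∝ (b, λ_1 - a) = (1, 1) = u.
  ||u|| = √((1)² + (1)²) = √(2) ≈ 1.4142,
  v_1 = u/||u|| ≈ (0.7071, 0.7071) (||v_1|| = 1).

λ_1 = 4,  λ_2 = 2;  v_1 ≈ (0.7071, 0.7071)


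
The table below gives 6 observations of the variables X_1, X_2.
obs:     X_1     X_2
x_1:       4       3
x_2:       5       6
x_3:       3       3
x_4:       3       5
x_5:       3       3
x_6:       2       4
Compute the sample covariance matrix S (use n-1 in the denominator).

Step 1 — column means:
  mean(X_1) = (4 + 5 + 3 + 3 + 3 + 2) / 6 = 20/6 = 3.3333
  mean(X_2) = (3 + 6 + 3 + 5 + 3 + 4) / 6 = 24/6 = 4

Step 2 — sample covariance S[i,j] = (1/(n-1)) · Σ_k (x_{k,i} - mean_i) · (x_{k,j} - mean_j), with n-1 = 5.
  S[X_1,X_1] = ((0.6667)·(0.6667) + (1.6667)·(1.6667) + (-0.3333)·(-0.3333) + (-0.3333)·(-0.3333) + (-0.3333)·(-0.3333) + (-1.3333)·(-1.3333)) / 5 = 5.3333/5 = 1.0667
  S[X_1,X_2] = ((0.6667)·(-1) + (1.6667)·(2) + (-0.3333)·(-1) + (-0.3333)·(1) + (-0.3333)·(-1) + (-1.3333)·(0)) / 5 = 3/5 = 0.6
  S[X_2,X_2] = ((-1)·(-1) + (2)·(2) + (-1)·(-1) + (1)·(1) + (-1)·(-1) + (0)·(0)) / 5 = 8/5 = 1.6

S is symmetric (S[j,i] = S[i,j]). Assembling:

S = [[1.0667, 0.6],
 [0.6, 1.6]]


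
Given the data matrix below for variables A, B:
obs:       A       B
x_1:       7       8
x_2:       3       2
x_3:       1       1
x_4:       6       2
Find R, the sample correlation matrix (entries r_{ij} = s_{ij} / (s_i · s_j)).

Step 1 — column means:
  mean(A) = (7 + 3 + 1 + 6) / 4 = 17/4 = 4.25
  mean(B) = (8 + 2 + 1 + 2) / 4 = 13/4 = 3.25

Step 2 — sample variances and covariances s[i,j] = (1/(n-1)) · Σ_k (x_{k,i} - mean_i) · (x_{k,j} - mean_j), with n-1 = 3:
  s[A,A] = ((2.75)·(2.75) + (-1.25)·(-1.25) + (-3.25)·(-3.25) + (1.75)·(1.75)) / 3 = 22.75/3 = 7.5833
  s[A,B] = ((2.75)·(4.75) + (-1.25)·(-1.25) + (-3.25)·(-2.25) + (1.75)·(-1.25)) / 3 = 19.75/3 = 6.5833
  s[B,B] = ((4.75)·(4.75) + (-1.25)·(-1.25) + (-2.25)·(-2.25) + (-1.25)·(-1.25)) / 3 = 30.75/3 = 10.25
  Sample standard deviations s_i = √(s[i,i]):
  s(A) = √(7.5833) = 2.7538
  s(B) = √(10.25) = 3.2016

Step 3 — r_{ij} = s_{ij} / (s_i · s_j):
  r[A,A] = 1 (diagonal).
  r[A,B] = 6.5833 / (2.7538 · 3.2016) = 6.5833 / 8.8164 = 0.7467
  r[B,B] = 1 (diagonal).

R is symmetric with unit diagonal. Assembling:

R = [[1, 0.7467],
 [0.7467, 1]]


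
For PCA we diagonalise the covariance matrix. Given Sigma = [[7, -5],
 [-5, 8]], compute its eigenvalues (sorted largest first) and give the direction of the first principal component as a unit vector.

Step 1 — characteristic polynomial of 2×2 Sigma:
  det(Sigma - λI) = λ² - trace · λ + det = 0.
  trace = 7 + 8 = 15, det = 7·8 - (-5)² = 31.
Step 2 — discriminant:
  Δ = trace² - 4·det = 225 - 124 = 101.
Step 3 — eigenvalues:
  λ = (trace ± √Δ)/2 = (15 ± 10.0499)/2,
  λ_1 = 12.5249,  λ_2 = 2.4751.

Step 4 — unit eigenvector for λ_1: solve (Sigma - λ_1 I)v = 0. First row:
  (7 - 12.5249)·v_x + (-5)·v_y = 0, i.e. (-5.5249)·v_x + (-5)·v_y = 0,
  so v ∝ (b, λ_1 - a) = (-5, 5.5249); multiply by -1 so the first entry is positive: u = (5, -5.5249).
  ||u|| = √((5)² + (-5.5249)²) = √(55.5249) ≈ 7.4515,
  v_1 = u/||u|| ≈ (0.671, -0.7415) (||v_1|| = 1).

λ_1 = 12.5249,  λ_2 = 2.4751;  v_1 ≈ (0.671, -0.7415)


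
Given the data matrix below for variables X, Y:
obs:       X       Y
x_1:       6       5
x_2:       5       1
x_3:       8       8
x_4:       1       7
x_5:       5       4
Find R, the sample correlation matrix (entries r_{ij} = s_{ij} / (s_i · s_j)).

Step 1 — column means:
  mean(X) = (6 + 5 + 8 + 1 + 5) / 5 = 25/5 = 5
  mean(Y) = (5 + 1 + 8 + 7 + 4) / 5 = 25/5 = 5

Step 2 — sample variances and covariances s[i,j] = (1/(n-1)) · Σ_k (x_{k,i} - mean_i) · (x_{k,j} - mean_j), with n-1 = 4:
  s[X,X] = ((1)·(1) + (0)·(0) + (3)·(3) + (-4)·(-4) + (0)·(0)) / 4 = 26/4 = 6.5
  s[X,Y] = ((1)·(0) + (0)·(-4) + (3)·(3) + (-4)·(2) + (0)·(-1)) / 4 = 1/4 = 0.25
  s[Y,Y] = ((0)·(0) + (-4)·(-4) + (3)·(3) + (2)·(2) + (-1)·(-1)) / 4 = 30/4 = 7.5
  Sample standard deviations s_i = √(s[i,i]):
  s(X) = √(6.5) = 2.5495
  s(Y) = √(7.5) = 2.7386

Step 3 — r_{ij} = s_{ij} / (s_i · s_j):
  r[X,X] = 1 (diagonal).
  r[X,Y] = 0.25 / (2.5495 · 2.7386) = 0.25 / 6.9821 = 0.0358
  r[Y,Y] = 1 (diagonal).

R is symmetric with unit diagonal. Assembling:

R = [[1, 0.0358],
 [0.0358, 1]]


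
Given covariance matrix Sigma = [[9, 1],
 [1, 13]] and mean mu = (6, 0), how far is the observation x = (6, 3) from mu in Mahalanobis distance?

Step 1 — centre the observation: (x - mu) = (0, 3).

Step 2 — invert Sigma. det(Sigma) = 9·13 - (1)² = 116.
  Sigma^{-1} = (1/det) · [[d, -b], [-b, a]] = [[0.1121, -0.0086],
 [-0.0086, 0.0776]].

Step 3 — form the quadratic (x - mu)^T · Sigma^{-1} · (x - mu):
  Sigma^{-1} · (x - mu) = (-0.0259, 0.2328).
  (x - mu)^T · [Sigma^{-1} · (x - mu)] = (0)·(-0.0259) + (3)·(0.2328) = 0.6983.

Step 4 — take square root: d = √(0.6983) ≈ 0.8356.

d(x, mu) = √(0.6983) ≈ 0.8356


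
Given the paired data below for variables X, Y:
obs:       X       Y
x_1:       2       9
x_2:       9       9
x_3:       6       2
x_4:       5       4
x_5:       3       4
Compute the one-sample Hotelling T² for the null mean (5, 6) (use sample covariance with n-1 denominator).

Step 1 — sample mean vector:
  mean(X) = (2 + 9 + 6 + 5 + 3) / 5 = 25/5 = 5
  mean(Y) = (9 + 9 + 2 + 4 + 4) / 5 = 28/5 = 5.6
  x̄ = (5, 5.6),  deviation x̄ - mu_0 = (5, 5.6) - (5, 6) = (0, -0.4).

Step 2 — sample covariance matrix, S[i,j] = (1/(n-1)) · Σ_k (x_{k,i} - mean_i) · (x_{k,j} - mean_j), divisor n-1 = 4:
  S[X,X] = ((-3)·(-3) + (4)·(4) + (1)·(1) + (0)·(0) + (-2)·(-2)) / 4 = 30/4 = 7.5
  S[X,Y] = ((-3)·(3.4) + (4)·(3.4) + (1)·(-3.6) + (0)·(-1.6) + (-2)·(-1.6)) / 4 = 3/4 = 0.75
  S[Y,Y] = ((3.4)·(3.4) + (3.4)·(3.4) + (-3.6)·(-3.6) + (-1.6)·(-1.6) + (-1.6)·(-1.6)) / 4 = 41.2/4 = 10.3
  S = [[7.5, 0.75],
 [0.75, 10.3]].

Step 3 — invert S. det(S) = 7.5·10.3 - (0.75)² = 76.6875.
  S^{-1} = (1/det) · [[d, -b], [-b, a]] = [[0.1343, -0.0098],
 [-0.0098, 0.0978]].

Step 4 — quadratic form (x̄ - mu_0)^T · S^{-1} · (x̄ - mu_0):
  S^{-1} · (x̄ - mu_0) = (0.0039, -0.0391),
  (x̄ - mu_0)^T · [...] = (0)·(0.0039) + (-0.4)·(-0.0391) = 0.0156.

Step 5 — scale by n: T² = 5 · 0.0156 = 0.0782.

T² ≈ 0.0782


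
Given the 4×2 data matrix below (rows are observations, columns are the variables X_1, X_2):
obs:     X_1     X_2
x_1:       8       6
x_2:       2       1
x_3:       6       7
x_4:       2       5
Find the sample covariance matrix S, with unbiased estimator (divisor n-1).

Step 1 — column means:
  mean(X_1) = (8 + 2 + 6 + 2) / 4 = 18/4 = 4.5
  mean(X_2) = (6 + 1 + 7 + 5) / 4 = 19/4 = 4.75

Step 2 — sample covariance S[i,j] = (1/(n-1)) · Σ_k (x_{k,i} - mean_i) · (x_{k,j} - mean_j), with n-1 = 3.
  S[X_1,X_1] = ((3.5)·(3.5) + (-2.5)·(-2.5) + (1.5)·(1.5) + (-2.5)·(-2.5)) / 3 = 27/3 = 9
  S[X_1,X_2] = ((3.5)·(1.25) + (-2.5)·(-3.75) + (1.5)·(2.25) + (-2.5)·(0.25)) / 3 = 16.5/3 = 5.5
  S[X_2,X_2] = ((1.25)·(1.25) + (-3.75)·(-3.75) + (2.25)·(2.25) + (0.25)·(0.25)) / 3 = 20.75/3 = 6.9167

S is symmetric (S[j,i] = S[i,j]). Assembling:

S = [[9, 5.5],
 [5.5, 6.9167]]


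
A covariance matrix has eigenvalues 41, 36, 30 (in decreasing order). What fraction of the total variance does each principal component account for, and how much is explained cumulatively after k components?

Step 1 — total variance = trace(Sigma) = Σ λ_i = 41 + 36 + 30 = 107.

Step 2 — fraction explained by component i = λ_i / Σ λ:
  PC1: 41/107 = 0.3832
  PC2: 36/107 = 0.3364
  PC3: 30/107 = 0.2804

Step 3 — cumulative fraction after k components = (λ_1 + ... + λ_k) / Σ λ:
  k = 1: 41/107 = 0.3832
  k = 2: (41 + 36)/107 = 77/107 = 0.7196
  k = 3: (41 + 36 + 30)/107 = 107/107 = 1

Summary (fraction, with percent):

explained: PC1 0.3832 (38.32%), PC2 0.3364 (33.64%), PC3 0.2804 (28.04%);  cumulative: 0.3832, 0.7196, 1


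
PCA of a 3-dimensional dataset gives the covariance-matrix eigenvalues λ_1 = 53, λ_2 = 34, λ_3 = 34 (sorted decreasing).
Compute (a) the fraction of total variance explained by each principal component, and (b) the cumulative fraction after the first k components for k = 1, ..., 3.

Step 1 — total variance = trace(Sigma) = Σ λ_i = 53 + 34 + 34 = 121.

Step 2 — fraction explained by component i = λ_i / Σ λ:
  PC1: 53/121 = 0.438
  PC2: 34/121 = 0.281
  PC3: 34/121 = 0.281

Step 3 — cumulative fraction after k components = (λ_1 + ... + λ_k) / Σ λ:
  k = 1: 53/121 = 0.438
  k = 2: (53 + 34)/121 = 87/121 = 0.719
  k = 3: (53 + 34 + 34)/121 = 121/121 = 1

Summary (fraction, with percent):

explained: PC1 0.438 (43.8%), PC2 0.281 (28.1%), PC3 0.281 (28.1%);  cumulative: 0.438, 0.719, 1


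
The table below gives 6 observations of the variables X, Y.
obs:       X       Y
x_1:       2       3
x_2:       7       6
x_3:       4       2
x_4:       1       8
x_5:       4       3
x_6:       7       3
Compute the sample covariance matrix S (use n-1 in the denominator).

Step 1 — column means:
  mean(X) = (2 + 7 + 4 + 1 + 4 + 7) / 6 = 25/6 = 4.1667
  mean(Y) = (3 + 6 + 2 + 8 + 3 + 3) / 6 = 25/6 = 4.1667

Step 2 — sample covariance S[i,j] = (1/(n-1)) · Σ_k (x_{k,i} - mean_i) · (x_{k,j} - mean_j), with n-1 = 5.
  S[X,X] = ((-2.1667)·(-2.1667) + (2.8333)·(2.8333) + (-0.1667)·(-0.1667) + (-3.1667)·(-3.1667) + (-0.1667)·(-0.1667) + (2.8333)·(2.8333)) / 5 = 30.8333/5 = 6.1667
  S[X,Y] = ((-2.1667)·(-1.1667) + (2.8333)·(1.8333) + (-0.1667)·(-2.1667) + (-3.1667)·(3.8333) + (-0.1667)·(-1.1667) + (2.8333)·(-1.1667)) / 5 = -7.1667/5 = -1.4333
  S[Y,Y] = ((-1.1667)·(-1.1667) + (1.8333)·(1.8333) + (-2.1667)·(-2.1667) + (3.8333)·(3.8333) + (-1.1667)·(-1.1667) + (-1.1667)·(-1.1667)) / 5 = 26.8333/5 = 5.3667

S is symmetric (S[j,i] = S[i,j]). Assembling:

S = [[6.1667, -1.4333],
 [-1.4333, 5.3667]]


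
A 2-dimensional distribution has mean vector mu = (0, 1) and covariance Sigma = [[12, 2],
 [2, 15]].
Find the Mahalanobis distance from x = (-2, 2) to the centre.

Step 1 — centre the observation: (x - mu) = (-2, 1).

Step 2 — invert Sigma. det(Sigma) = 12·15 - (2)² = 176.
  Sigma^{-1} = (1/det) · [[d, -b], [-b, a]] = [[0.0852, -0.0114],
 [-0.0114, 0.0682]].

Step 3 — form the quadratic (x - mu)^T · Sigma^{-1} · (x - mu):
  Sigma^{-1} · (x - mu) = (-0.1818, 0.0909).
  (x - mu)^T · [Sigma^{-1} · (x - mu)] = (-2)·(-0.1818) + (1)·(0.0909) = 0.4545.

Step 4 — take square root: d = √(0.4545) ≈ 0.6742.

d(x, mu) = √(0.4545) ≈ 0.6742


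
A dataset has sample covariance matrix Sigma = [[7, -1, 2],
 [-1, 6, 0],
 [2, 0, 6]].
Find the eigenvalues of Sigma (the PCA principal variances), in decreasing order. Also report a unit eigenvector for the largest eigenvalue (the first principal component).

Step 1 — characteristic polynomial p(λ) = det(λI - Sigma) = λ³ - tr·λ² + c_1·λ - det, where tr = trace, c_1 = sum of the principal 2×2 minors, det = det(Sigma):
  tr = 7 + 6 + 6 = 19,
  c_1 = (7·6 - (-1)²) + (7·6 - (2)²) + (6·6 - (0)²) = 41 + 38 + 36 = 115,
  det = 7·(6·6 - (0)²) - (-1)·((-1)·6 - (0)·(2)) + (2)·((-1)·(0) - 6·(2)) = 7·(36) - (-1)·(-6) + (2)·(-12) = 222.
  So p(λ) = λ³ - 19λ² + 115λ - 222.
Step 2 — look for an integer root (rational root theorem: any rational root is an integer divisor of 222). Testing λ = 6:
  p(6) = 216 - 684 + 690 - 222 = 0  ✓
  Dividing out (λ - 6): p(λ) = (λ - 6)(λ² - 13λ + 37).
Step 3 — remaining eigenvalues from the quadratic λ² - 13λ + 37 = 0:
  Δ = 13² - 4·37 = 169 - 148 = 21,  λ = (13 ± √21)/2 = (13 ± 4.5826)/2 ≈ 8.7913 or 4.2087.
  Sorted: λ_1 = 8.7913,  λ_2 = 6,  λ_3 = 4.2087  (check: sum = 19 = tr ✓).

Step 4 — unit eigenvector for λ_1 ≈ 8.7913: v spans the null space of (Sigma - λ_1 I), whose rows are
  r_1 = (-1.7913, -1, 2),  r_2 = (-1, -2.7913, 0),  r_3 = (2, 0, -2.7913).
  v is orthogonal to every row, so take v ∝ r_1 × r_2 = ((-1)·(0) - (2)·(-2.7913), (2)·(-1) - (-1.7913)·(0), (-1.7913)·(-2.7913) - (-1)·(-1)) ≈ (5.5826, -2, 4).
  Let u = (5.5826, -2, 4).
  ||u|| = √((5.5826)² + (-2)² + (4)²) = √(51.1652) ≈ 7.153,  v_1 = u/||u|| ≈ (0.7805, -0.2796, 0.5592) (||v_1|| = 1).

λ_1 = 8.7913,  λ_2 = 6,  λ_3 = 4.2087;  v_1 ≈ (0.7805, -0.2796, 0.5592)


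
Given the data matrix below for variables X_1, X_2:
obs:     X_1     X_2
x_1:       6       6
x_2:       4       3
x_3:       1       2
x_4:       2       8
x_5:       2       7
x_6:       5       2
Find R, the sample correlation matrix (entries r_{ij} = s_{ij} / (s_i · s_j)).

Step 1 — column means:
  mean(X_1) = (6 + 4 + 1 + 2 + 2 + 5) / 6 = 20/6 = 3.3333
  mean(X_2) = (6 + 3 + 2 + 8 + 7 + 2) / 6 = 28/6 = 4.6667

Step 2 — sample variances and covariances s[i,j] = (1/(n-1)) · Σ_k (x_{k,i} - mean_i) · (x_{k,j} - mean_j), with n-1 = 5:
  s[X_1,X_1] = ((2.6667)·(2.6667) + (0.6667)·(0.6667) + (-2.3333)·(-2.3333) + (-1.3333)·(-1.3333) + (-1.3333)·(-1.3333) + (1.6667)·(1.6667)) / 5 = 19.3333/5 = 3.8667
  s[X_1,X_2] = ((2.6667)·(1.3333) + (0.6667)·(-1.6667) + (-2.3333)·(-2.6667) + (-1.3333)·(3.3333) + (-1.3333)·(2.3333) + (1.6667)·(-2.6667)) / 5 = -3.3333/5 = -0.6667
  s[X_2,X_2] = ((1.3333)·(1.3333) + (-1.6667)·(-1.6667) + (-2.6667)·(-2.6667) + (3.3333)·(3.3333) + (2.3333)·(2.3333) + (-2.6667)·(-2.6667)) / 5 = 35.3333/5 = 7.0667
  Sample standard deviations s_i = √(s[i,i]):
  s(X_1) = √(3.8667) = 1.9664
  s(X_2) = √(7.0667) = 2.6583

Step 3 — r_{ij} = s_{ij} / (s_i · s_j):
  r[X_1,X_1] = 1 (diagonal).
  r[X_1,X_2] = -0.6667 / (1.9664 · 2.6583) = -0.6667 / 5.2273 = -0.1275
  r[X_2,X_2] = 1 (diagonal).

R is symmetric with unit diagonal. Assembling:

R = [[1, -0.1275],
 [-0.1275, 1]]


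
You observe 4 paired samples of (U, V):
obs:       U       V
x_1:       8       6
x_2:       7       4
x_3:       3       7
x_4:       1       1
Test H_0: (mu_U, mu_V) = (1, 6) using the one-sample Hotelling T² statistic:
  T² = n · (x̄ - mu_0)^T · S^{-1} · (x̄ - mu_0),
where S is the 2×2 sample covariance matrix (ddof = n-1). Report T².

Step 1 — sample mean vector:
  mean(U) = (8 + 7 + 3 + 1) / 4 = 19/4 = 4.75
  mean(V) = (6 + 4 + 7 + 1) / 4 = 18/4 = 4.5
  x̄ = (4.75, 4.5),  deviation x̄ - mu_0 = (4.75, 4.5) - (1, 6) = (3.75, -1.5).

Step 2 — sample covariance matrix, S[i,j] = (1/(n-1)) · Σ_k (x_{k,i} - mean_i) · (x_{k,j} - mean_j), divisor n-1 = 3:
  S[U,U] = ((3.25)·(3.25) + (2.25)·(2.25) + (-1.75)·(-1.75) + (-3.75)·(-3.75)) / 3 = 32.75/3 = 10.9167
  S[U,V] = ((3.25)·(1.5) + (2.25)·(-0.5) + (-1.75)·(2.5) + (-3.75)·(-3.5)) / 3 = 12.5/3 = 4.1667
  S[V,V] = ((1.5)·(1.5) + (-0.5)·(-0.5) + (2.5)·(2.5) + (-3.5)·(-3.5)) / 3 = 21/3 = 7
  S = [[10.9167, 4.1667],
 [4.1667, 7]].

Step 3 — invert S. det(S) = 10.9167·7 - (4.1667)² = 59.0556.
  S^{-1} = (1/det) · [[d, -b], [-b, a]] = [[0.1185, -0.0706],
 [-0.0706, 0.1849]].

Step 4 — quadratic form (x̄ - mu_0)^T · S^{-1} · (x̄ - mu_0):
  S^{-1} · (x̄ - mu_0) = (0.5503, -0.5419),
  (x̄ - mu_0)^T · [...] = (3.75)·(0.5503) + (-1.5)·(-0.5419) = 2.8765.

Step 5 — scale by n: T² = 4 · 2.8765 = 11.5061.

T² ≈ 11.5061


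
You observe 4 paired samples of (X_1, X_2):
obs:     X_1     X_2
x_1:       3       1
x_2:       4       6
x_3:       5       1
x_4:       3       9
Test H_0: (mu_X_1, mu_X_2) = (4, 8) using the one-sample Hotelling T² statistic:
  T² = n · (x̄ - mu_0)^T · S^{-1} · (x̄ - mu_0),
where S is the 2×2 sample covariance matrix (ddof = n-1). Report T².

Step 1 — sample mean vector:
  mean(X_1) = (3 + 4 + 5 + 3) / 4 = 15/4 = 3.75
  mean(X_2) = (1 + 6 + 1 + 9) / 4 = 17/4 = 4.25
  x̄ = (3.75, 4.25),  deviation x̄ - mu_0 = (3.75, 4.25) - (4, 8) = (-0.25, -3.75).

Step 2 — sample covariance matrix, S[i,j] = (1/(n-1)) · Σ_k (x_{k,i} - mean_i) · (x_{k,j} - mean_j), divisor n-1 = 3:
  S[X_1,X_1] = ((-0.75)·(-0.75) + (0.25)·(0.25) + (1.25)·(1.25) + (-0.75)·(-0.75)) / 3 = 2.75/3 = 0.9167
  S[X_1,X_2] = ((-0.75)·(-3.25) + (0.25)·(1.75) + (1.25)·(-3.25) + (-0.75)·(4.75)) / 3 = -4.75/3 = -1.5833
  S[X_2,X_2] = ((-3.25)·(-3.25) + (1.75)·(1.75) + (-3.25)·(-3.25) + (4.75)·(4.75)) / 3 = 46.75/3 = 15.5833
  S = [[0.9167, -1.5833],
 [-1.5833, 15.5833]].

Step 3 — invert S. det(S) = 0.9167·15.5833 - (-1.5833)² = 11.7778.
  S^{-1} = (1/det) · [[d, -b], [-b, a]] = [[1.3231, 0.1344],
 [0.1344, 0.0778]].

Step 4 — quadratic form (x̄ - mu_0)^T · S^{-1} · (x̄ - mu_0):
  S^{-1} · (x̄ - mu_0) = (-0.8349, -0.3255),
  (x̄ - mu_0)^T · [...] = (-0.25)·(-0.8349) + (-3.75)·(-0.3255) = 1.4292.

Step 5 — scale by n: T² = 4 · 1.4292 = 5.717.

T² ≈ 5.717


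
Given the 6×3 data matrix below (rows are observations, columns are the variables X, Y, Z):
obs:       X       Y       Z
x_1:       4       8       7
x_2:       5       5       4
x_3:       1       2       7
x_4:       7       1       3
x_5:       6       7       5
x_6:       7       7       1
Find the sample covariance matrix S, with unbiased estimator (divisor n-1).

Step 1 — column means:
  mean(X) = (4 + 5 + 1 + 7 + 6 + 7) / 6 = 30/6 = 5
  mean(Y) = (8 + 5 + 2 + 1 + 7 + 7) / 6 = 30/6 = 5
  mean(Z) = (7 + 4 + 7 + 3 + 5 + 1) / 6 = 27/6 = 4.5

Step 2 — sample covariance S[i,j] = (1/(n-1)) · Σ_k (x_{k,i} - mean_i) · (x_{k,j} - mean_j), with n-1 = 5.
  S[X,X] = ((-1)·(-1) + (0)·(0) + (-4)·(-4) + (2)·(2) + (1)·(1) + (2)·(2)) / 5 = 26/5 = 5.2
  S[X,Y] = ((-1)·(3) + (0)·(0) + (-4)·(-3) + (2)·(-4) + (1)·(2) + (2)·(2)) / 5 = 7/5 = 1.4
  S[X,Z] = ((-1)·(2.5) + (0)·(-0.5) + (-4)·(2.5) + (2)·(-1.5) + (1)·(0.5) + (2)·(-3.5)) / 5 = -22/5 = -4.4
  S[Y,Y] = ((3)·(3) + (0)·(0) + (-3)·(-3) + (-4)·(-4) + (2)·(2) + (2)·(2)) / 5 = 42/5 = 8.4
  S[Y,Z] = ((3)·(2.5) + (0)·(-0.5) + (-3)·(2.5) + (-4)·(-1.5) + (2)·(0.5) + (2)·(-3.5)) / 5 = 0/5 = 0
  S[Z,Z] = ((2.5)·(2.5) + (-0.5)·(-0.5) + (2.5)·(2.5) + (-1.5)·(-1.5) + (0.5)·(0.5) + (-3.5)·(-3.5)) / 5 = 27.5/5 = 5.5

S is symmetric (S[j,i] = S[i,j]). Assembling:

S = [[5.2, 1.4, -4.4],
 [1.4, 8.4, 0],
 [-4.4, 0, 5.5]]


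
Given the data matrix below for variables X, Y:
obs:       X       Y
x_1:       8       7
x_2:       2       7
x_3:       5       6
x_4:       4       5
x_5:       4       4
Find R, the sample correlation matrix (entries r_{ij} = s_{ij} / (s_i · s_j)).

Step 1 — column means:
  mean(X) = (8 + 2 + 5 + 4 + 4) / 5 = 23/5 = 4.6
  mean(Y) = (7 + 7 + 6 + 5 + 4) / 5 = 29/5 = 5.8

Step 2 — sample variances and covariances s[i,j] = (1/(n-1)) · Σ_k (x_{k,i} - mean_i) · (x_{k,j} - mean_j), with n-1 = 4:
  s[X,X] = ((3.4)·(3.4) + (-2.6)·(-2.6) + (0.4)·(0.4) + (-0.6)·(-0.6) + (-0.6)·(-0.6)) / 4 = 19.2/4 = 4.8
  s[X,Y] = ((3.4)·(1.2) + (-2.6)·(1.2) + (0.4)·(0.2) + (-0.6)·(-0.8) + (-0.6)·(-1.8)) / 4 = 2.6/4 = 0.65
  s[Y,Y] = ((1.2)·(1.2) + (1.2)·(1.2) + (0.2)·(0.2) + (-0.8)·(-0.8) + (-1.8)·(-1.8)) / 4 = 6.8/4 = 1.7
  Sample standard deviations s_i = √(s[i,i]):
  s(X) = √(4.8) = 2.1909
  s(Y) = √(1.7) = 1.3038

Step 3 — r_{ij} = s_{ij} / (s_i · s_j):
  r[X,X] = 1 (diagonal).
  r[X,Y] = 0.65 / (2.1909 · 1.3038) = 0.65 / 2.8566 = 0.2275
  r[Y,Y] = 1 (diagonal).

R is symmetric with unit diagonal. Assembling:

R = [[1, 0.2275],
 [0.2275, 1]]


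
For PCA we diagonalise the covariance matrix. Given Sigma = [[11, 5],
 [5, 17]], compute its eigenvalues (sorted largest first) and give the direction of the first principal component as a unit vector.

Step 1 — characteristic polynomial of 2×2 Sigma:
  det(Sigma - λI) = λ² - trace · λ + det = 0.
  trace = 11 + 17 = 28, det = 11·17 - (5)² = 162.
Step 2 — discriminant:
  Δ = trace² - 4·det = 784 - 648 = 136.
Step 3 — eigenvalues:
  λ = (trace ± √Δ)/2 = (28 ± 11.6619)/2,
  λ_1 = 19.831,  λ_2 = 8.169.

Step 4 — unit eigenvector for λ_1: solve (Sigma - λ_1 I)v = 0. First row:
  (11 - 19.831)·v_x + (5)·v_y = 0, i.e. (-8.831)·v_x + (5)·v_y = 0,
  so v ∝ (b, λ_1 - a) = (5, 8.831) = u.
  ||u|| = √((5)² + (8.831)²) = √(102.9857) ≈ 10.1482,
  v_1 = u/||u|| ≈ (0.4927, 0.8702) (||v_1|| = 1).

λ_1 = 19.831,  λ_2 = 8.169;  v_1 ≈ (0.4927, 0.8702)


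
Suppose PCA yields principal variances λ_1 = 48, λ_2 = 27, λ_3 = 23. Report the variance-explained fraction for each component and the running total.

Step 1 — total variance = trace(Sigma) = Σ λ_i = 48 + 27 + 23 = 98.

Step 2 — fraction explained by component i = λ_i / Σ λ:
  PC1: 48/98 = 0.4898
  PC2: 27/98 = 0.2755
  PC3: 23/98 = 0.2347

Step 3 — cumulative fraction after k components = (λ_1 + ... + λ_k) / Σ λ:
  k = 1: 48/98 = 0.4898
  k = 2: (48 + 27)/98 = 75/98 = 0.7653
  k = 3: (48 + 27 + 23)/98 = 98/98 = 1

Summary (fraction, with percent):

explained: PC1 0.4898 (48.98%), PC2 0.2755 (27.55%), PC3 0.2347 (23.47%);  cumulative: 0.4898, 0.7653, 1


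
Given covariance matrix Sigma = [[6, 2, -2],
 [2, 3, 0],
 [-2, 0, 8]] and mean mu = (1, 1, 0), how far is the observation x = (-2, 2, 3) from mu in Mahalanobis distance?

Step 1 — centre the observation: (x - mu) = (-3, 1, 3).

Step 2 — invert Sigma (cofactor / det for 3×3, or solve directly):
  Sigma^{-1} = [[0.24, -0.16, 0.06],
 [-0.16, 0.44, -0.04],
 [0.06, -0.04, 0.14]].

Step 3 — form the quadratic (x - mu)^T · Sigma^{-1} · (x - mu):
  Sigma^{-1} · (x - mu) = (-0.7, 0.8, 0.2).
  (x - mu)^T · [Sigma^{-1} · (x - mu)] = (-3)·(-0.7) + (1)·(0.8) + (3)·(0.2) = 3.5.

Step 4 — take square root: d = √(3.5) ≈ 1.8708.

d(x, mu) = √(3.5) ≈ 1.8708


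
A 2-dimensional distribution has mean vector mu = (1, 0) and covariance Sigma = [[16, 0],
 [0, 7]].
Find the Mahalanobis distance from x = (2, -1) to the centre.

Step 1 — centre the observation: (x - mu) = (1, -1).

Step 2 — invert Sigma. det(Sigma) = 16·7 - (0)² = 112.
  Sigma^{-1} = (1/det) · [[d, -b], [-b, a]] = [[0.0625, 0],
 [0, 0.1429]].

Step 3 — form the quadratic (x - mu)^T · Sigma^{-1} · (x - mu):
  Sigma^{-1} · (x - mu) = (0.0625, -0.1429).
  (x - mu)^T · [Sigma^{-1} · (x - mu)] = (1)·(0.0625) + (-1)·(-0.1429) = 0.2054.

Step 4 — take square root: d = √(0.2054) ≈ 0.4532.

d(x, mu) = √(0.2054) ≈ 0.4532


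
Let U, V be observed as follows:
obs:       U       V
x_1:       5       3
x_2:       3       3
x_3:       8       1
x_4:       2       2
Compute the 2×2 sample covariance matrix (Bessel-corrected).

Step 1 — column means:
  mean(U) = (5 + 3 + 8 + 2) / 4 = 18/4 = 4.5
  mean(V) = (3 + 3 + 1 + 2) / 4 = 9/4 = 2.25

Step 2 — sample covariance S[i,j] = (1/(n-1)) · Σ_k (x_{k,i} - mean_i) · (x_{k,j} - mean_j), with n-1 = 3.
  S[U,U] = ((0.5)·(0.5) + (-1.5)·(-1.5) + (3.5)·(3.5) + (-2.5)·(-2.5)) / 3 = 21/3 = 7
  S[U,V] = ((0.5)·(0.75) + (-1.5)·(0.75) + (3.5)·(-1.25) + (-2.5)·(-0.25)) / 3 = -4.5/3 = -1.5
  S[V,V] = ((0.75)·(0.75) + (0.75)·(0.75) + (-1.25)·(-1.25) + (-0.25)·(-0.25)) / 3 = 2.75/3 = 0.9167

S is symmetric (S[j,i] = S[i,j]). Assembling:

S = [[7, -1.5],
 [-1.5, 0.9167]]


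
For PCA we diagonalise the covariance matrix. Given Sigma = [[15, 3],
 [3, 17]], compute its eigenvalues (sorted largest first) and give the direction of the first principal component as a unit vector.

Step 1 — characteristic polynomial of 2×2 Sigma:
  det(Sigma - λI) = λ² - trace · λ + det = 0.
  trace = 15 + 17 = 32, det = 15·17 - (3)² = 246.
Step 2 — discriminant:
  Δ = trace² - 4·det = 1024 - 984 = 40.
Step 3 — eigenvalues:
  λ = (trace ± √Δ)/2 = (32 ± 6.3246)/2,
  λ_1 = 19.1623,  λ_2 = 12.8377.

Step 4 — unit eigenvector for λ_1: solve (Sigma - λ_1 I)v = 0. First row:
  (15 - 19.1623)·v_x + (3)·v_y = 0, i.e. (-4.1623)·v_x + (3)·v_y = 0,
  so v ∝ (b, λ_1 - a) = (3, 4.1623) = u.
  ||u|| = √((3)² + (4.1623)²) = √(26.3246) ≈ 5.1307,
  v_1 = u/||u|| ≈ (0.5847, 0.8112) (||v_1|| = 1).

λ_1 = 19.1623,  λ_2 = 12.8377;  v_1 ≈ (0.5847, 0.8112)


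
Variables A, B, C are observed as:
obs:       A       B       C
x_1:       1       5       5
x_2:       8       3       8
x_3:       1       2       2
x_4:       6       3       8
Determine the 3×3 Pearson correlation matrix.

Step 1 — column means:
  mean(A) = (1 + 8 + 1 + 6) / 4 = 16/4 = 4
  mean(B) = (5 + 3 + 2 + 3) / 4 = 13/4 = 3.25
  mean(C) = (5 + 8 + 2 + 8) / 4 = 23/4 = 5.75

Step 2 — sample variances and covariances s[i,j] = (1/(n-1)) · Σ_k (x_{k,i} - mean_i) · (x_{k,j} - mean_j), with n-1 = 3:
  s[A,A] = ((-3)·(-3) + (4)·(4) + (-3)·(-3) + (2)·(2)) / 3 = 38/3 = 12.6667
  s[A,B] = ((-3)·(1.75) + (4)·(-0.25) + (-3)·(-1.25) + (2)·(-0.25)) / 3 = -3/3 = -1
  s[A,C] = ((-3)·(-0.75) + (4)·(2.25) + (-3)·(-3.75) + (2)·(2.25)) / 3 = 27/3 = 9
  s[B,B] = ((1.75)·(1.75) + (-0.25)·(-0.25) + (-1.25)·(-1.25) + (-0.25)·(-0.25)) / 3 = 4.75/3 = 1.5833
  s[B,C] = ((1.75)·(-0.75) + (-0.25)·(2.25) + (-1.25)·(-3.75) + (-0.25)·(2.25)) / 3 = 2.25/3 = 0.75
  s[C,C] = ((-0.75)·(-0.75) + (2.25)·(2.25) + (-3.75)·(-3.75) + (2.25)·(2.25)) / 3 = 24.75/3 = 8.25
  Sample standard deviations s_i = √(s[i,i]):
  s(A) = √(12.6667) = 3.559
  s(B) = √(1.5833) = 1.2583
  s(C) = √(8.25) = 2.8723

Step 3 — r_{ij} = s_{ij} / (s_i · s_j):
  r[A,A] = 1 (diagonal).
  r[A,B] = -1 / (3.559 · 1.2583) = -1 / 4.4783 = -0.2233
  r[A,C] = 9 / (3.559 · 2.8723) = 9 / 10.2225 = 0.8804
  r[B,B] = 1 (diagonal).
  r[B,C] = 0.75 / (1.2583 · 2.8723) = 0.75 / 3.6142 = 0.2075
  r[C,C] = 1 (diagonal).

R is symmetric with unit diagonal. Assembling:

R = [[1, -0.2233, 0.8804],
 [-0.2233, 1, 0.2075],
 [0.8804, 0.2075, 1]]


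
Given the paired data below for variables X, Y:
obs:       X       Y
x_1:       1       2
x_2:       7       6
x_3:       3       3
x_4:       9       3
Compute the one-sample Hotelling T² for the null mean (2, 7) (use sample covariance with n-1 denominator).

Step 1 — sample mean vector:
  mean(X) = (1 + 7 + 3 + 9) / 4 = 20/4 = 5
  mean(Y) = (2 + 6 + 3 + 3) / 4 = 14/4 = 3.5
  x̄ = (5, 3.5),  deviation x̄ - mu_0 = (5, 3.5) - (2, 7) = (3, -3.5).

Step 2 — sample covariance matrix, S[i,j] = (1/(n-1)) · Σ_k (x_{k,i} - mean_i) · (x_{k,j} - mean_j), divisor n-1 = 3:
  S[X,X] = ((-4)·(-4) + (2)·(2) + (-2)·(-2) + (4)·(4)) / 3 = 40/3 = 13.3333
  S[X,Y] = ((-4)·(-1.5) + (2)·(2.5) + (-2)·(-0.5) + (4)·(-0.5)) / 3 = 10/3 = 3.3333
  S[Y,Y] = ((-1.5)·(-1.5) + (2.5)·(2.5) + (-0.5)·(-0.5) + (-0.5)·(-0.5)) / 3 = 9/3 = 3
  S = [[13.3333, 3.3333],
 [3.3333, 3]].

Step 3 — invert S. det(S) = 13.3333·3 - (3.3333)² = 28.8889.
  S^{-1} = (1/det) · [[d, -b], [-b, a]] = [[0.1038, -0.1154],
 [-0.1154, 0.4615]].

Step 4 — quadratic form (x̄ - mu_0)^T · S^{-1} · (x̄ - mu_0):
  S^{-1} · (x̄ - mu_0) = (0.7154, -1.9615),
  (x̄ - mu_0)^T · [...] = (3)·(0.7154) + (-3.5)·(-1.9615) = 9.0115.

Step 5 — scale by n: T² = 4 · 9.0115 = 36.0462.

T² ≈ 36.0462


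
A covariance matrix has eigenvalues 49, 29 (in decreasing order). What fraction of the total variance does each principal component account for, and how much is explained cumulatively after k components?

Step 1 — total variance = trace(Sigma) = Σ λ_i = 49 + 29 = 78.

Step 2 — fraction explained by component i = λ_i / Σ λ:
  PC1: 49/78 = 0.6282
  PC2: 29/78 = 0.3718

Step 3 — cumulative fraction after k components = (λ_1 + ... + λ_k) / Σ λ:
  k = 1: 49/78 = 0.6282
  k = 2: (49 + 29)/78 = 78/78 = 1

Summary (fraction, with percent):

explained: PC1 0.6282 (62.82%), PC2 0.3718 (37.18%);  cumulative: 0.6282, 1


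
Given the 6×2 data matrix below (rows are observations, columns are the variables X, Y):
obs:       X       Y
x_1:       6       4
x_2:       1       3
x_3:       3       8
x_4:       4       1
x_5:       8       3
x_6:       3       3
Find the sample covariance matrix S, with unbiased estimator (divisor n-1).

Step 1 — column means:
  mean(X) = (6 + 1 + 3 + 4 + 8 + 3) / 6 = 25/6 = 4.1667
  mean(Y) = (4 + 3 + 8 + 1 + 3 + 3) / 6 = 22/6 = 3.6667

Step 2 — sample covariance S[i,j] = (1/(n-1)) · Σ_k (x_{k,i} - mean_i) · (x_{k,j} - mean_j), with n-1 = 5.
  S[X,X] = ((1.8333)·(1.8333) + (-3.1667)·(-3.1667) + (-1.1667)·(-1.1667) + (-0.1667)·(-0.1667) + (3.8333)·(3.8333) + (-1.1667)·(-1.1667)) / 5 = 30.8333/5 = 6.1667
  S[X,Y] = ((1.8333)·(0.3333) + (-3.1667)·(-0.6667) + (-1.1667)·(4.3333) + (-0.1667)·(-2.6667) + (3.8333)·(-0.6667) + (-1.1667)·(-0.6667)) / 5 = -3.6667/5 = -0.7333
  S[Y,Y] = ((0.3333)·(0.3333) + (-0.6667)·(-0.6667) + (4.3333)·(4.3333) + (-2.6667)·(-2.6667) + (-0.6667)·(-0.6667) + (-0.6667)·(-0.6667)) / 5 = 27.3333/5 = 5.4667

S is symmetric (S[j,i] = S[i,j]). Assembling:

S = [[6.1667, -0.7333],
 [-0.7333, 5.4667]]


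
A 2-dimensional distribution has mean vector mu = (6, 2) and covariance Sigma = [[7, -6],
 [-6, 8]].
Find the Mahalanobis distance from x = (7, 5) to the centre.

Step 1 — centre the observation: (x - mu) = (1, 3).

Step 2 — invert Sigma. det(Sigma) = 7·8 - (-6)² = 20.
  Sigma^{-1} = (1/det) · [[d, -b], [-b, a]] = [[0.4, 0.3],
 [0.3, 0.35]].

Step 3 — form the quadratic (x - mu)^T · Sigma^{-1} · (x - mu):
  Sigma^{-1} · (x - mu) = (1.3, 1.35).
  (x - mu)^T · [Sigma^{-1} · (x - mu)] = (1)·(1.3) + (3)·(1.35) = 5.35.

Step 4 — take square root: d = √(5.35) ≈ 2.313.

d(x, mu) = √(5.35) ≈ 2.313


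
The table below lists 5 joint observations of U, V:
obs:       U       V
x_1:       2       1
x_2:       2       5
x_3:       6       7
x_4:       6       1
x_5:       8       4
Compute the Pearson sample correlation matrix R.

Step 1 — column means:
  mean(U) = (2 + 2 + 6 + 6 + 8) / 5 = 24/5 = 4.8
  mean(V) = (1 + 5 + 7 + 1 + 4) / 5 = 18/5 = 3.6

Step 2 — sample variances and covariances s[i,j] = (1/(n-1)) · Σ_k (x_{k,i} - mean_i) · (x_{k,j} - mean_j), with n-1 = 4:
  s[U,U] = ((-2.8)·(-2.8) + (-2.8)·(-2.8) + (1.2)·(1.2) + (1.2)·(1.2) + (3.2)·(3.2)) / 4 = 28.8/4 = 7.2
  s[U,V] = ((-2.8)·(-2.6) + (-2.8)·(1.4) + (1.2)·(3.4) + (1.2)·(-2.6) + (3.2)·(0.4)) / 4 = 5.6/4 = 1.4
  s[V,V] = ((-2.6)·(-2.6) + (1.4)·(1.4) + (3.4)·(3.4) + (-2.6)·(-2.6) + (0.4)·(0.4)) / 4 = 27.2/4 = 6.8
  Sample standard deviations s_i = √(s[i,i]):
  s(U) = √(7.2) = 2.6833
  s(V) = √(6.8) = 2.6077

Step 3 — r_{ij} = s_{ij} / (s_i · s_j):
  r[U,U] = 1 (diagonal).
  r[U,V] = 1.4 / (2.6833 · 2.6077) = 1.4 / 6.9971 = 0.2001
  r[V,V] = 1 (diagonal).

R is symmetric with unit diagonal. Assembling:

R = [[1, 0.2001],
 [0.2001, 1]]
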